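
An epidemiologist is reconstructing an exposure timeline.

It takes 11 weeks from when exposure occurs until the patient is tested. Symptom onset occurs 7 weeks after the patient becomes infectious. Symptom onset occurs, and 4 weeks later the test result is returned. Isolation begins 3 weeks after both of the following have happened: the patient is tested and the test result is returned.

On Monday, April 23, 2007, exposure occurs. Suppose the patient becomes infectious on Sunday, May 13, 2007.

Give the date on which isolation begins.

Sunday, August 19, 2007

Exposure occurs: Apr 23, 2007.
The patient is tested: Apr 23, 2007 + 11 weeks = Jul 9, 2007.
The patient becomes infectious: May 13, 2007.
Symptom onset occurs: May 13, 2007 + 7 weeks = Jul 1, 2007.
The test result is returned: Jul 1, 2007 + 4 weeks = Jul 29, 2007.
Both prerequisites met — the patient is tested (Jul 9, 2007), the test result is returned (Jul 29, 2007); the later is Jul 29, 2007.
Isolation begins: Jul 29, 2007 + 3 weeks = Aug 19, 2007.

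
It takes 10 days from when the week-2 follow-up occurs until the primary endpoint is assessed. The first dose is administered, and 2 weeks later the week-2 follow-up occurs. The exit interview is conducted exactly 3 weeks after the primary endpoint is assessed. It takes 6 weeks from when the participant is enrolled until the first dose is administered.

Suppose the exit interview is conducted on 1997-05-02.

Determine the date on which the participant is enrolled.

1997-02-04

The exit interview is conducted: May 2, 1997.
The primary endpoint is assessed: May 2, 1997 − 3 weeks = Apr 11, 1997.
The week-2 follow-up occurs: Apr 11, 1997 − 10 days = Apr 1, 1997.
The first dose is administered: Apr 1, 1997 − 2 weeks = Mar 18, 1997.
The participant is enrolled: Mar 18, 1997 − 6 weeks = Feb 4, 1997.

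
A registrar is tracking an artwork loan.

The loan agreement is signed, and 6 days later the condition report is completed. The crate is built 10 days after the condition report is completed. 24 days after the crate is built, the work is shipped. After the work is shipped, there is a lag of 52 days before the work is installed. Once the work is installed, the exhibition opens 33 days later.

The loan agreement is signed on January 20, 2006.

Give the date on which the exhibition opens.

The loan agreement is signed: Jan 20, 2006.
The condition report is completed: Jan 20, 2006 + 6 days = Jan 26, 2006.
The crate is built: Jan 26, 2006 + 10 days = Feb 5, 2006.
The work is shipped: Feb 5, 2006 + 24 days = Mar 1, 2006.
The work is installed: Mar 1, 2006 + 52 days = Apr 22, 2006.
The exhibition opens: Apr 22, 2006 + 33 days = May 25, 2006.

May 25, 2006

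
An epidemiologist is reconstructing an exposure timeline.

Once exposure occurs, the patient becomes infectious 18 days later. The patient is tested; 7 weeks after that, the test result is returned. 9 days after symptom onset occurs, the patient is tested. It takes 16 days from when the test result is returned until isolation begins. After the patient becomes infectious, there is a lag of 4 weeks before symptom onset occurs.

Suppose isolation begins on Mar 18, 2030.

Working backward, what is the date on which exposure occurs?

Isolation begins: Mar 18, 2030.
The test result is returned: Mar 18, 2030 − 16 days = Mar 2, 2030.
The patient is tested: Mar 2, 2030 − 7 weeks = Jan 12, 2030.
Symptom onset occurs: Jan 12, 2030 − 9 days = Jan 3, 2030.
The patient becomes infectious: Jan 3, 2030 − 4 weeks = Dec 6, 2029.
Exposure occurs: Dec 6, 2029 − 18 days = Nov 18, 2029.

Nov 18, 2029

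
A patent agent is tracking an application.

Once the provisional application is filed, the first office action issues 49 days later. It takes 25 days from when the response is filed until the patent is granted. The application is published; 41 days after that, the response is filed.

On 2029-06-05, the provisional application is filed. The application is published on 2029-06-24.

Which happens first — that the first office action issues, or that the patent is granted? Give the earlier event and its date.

The provisional application is filed: Jun 5, 2029.
The first office action issues: Jun 5, 2029 + 49 days = Jul 24, 2029.
The application is published: Jun 24, 2029.
The response is filed: Jun 24, 2029 + 41 days = Aug 4, 2029.
The patent is granted: Aug 4, 2029 + 25 days = Aug 29, 2029.
Comparing: the first office action issues on Jul 24, 2029 vs the patent is granted on Aug 29, 2029. Earlier: the first office action issues.

The first office action issues — 2029-07-24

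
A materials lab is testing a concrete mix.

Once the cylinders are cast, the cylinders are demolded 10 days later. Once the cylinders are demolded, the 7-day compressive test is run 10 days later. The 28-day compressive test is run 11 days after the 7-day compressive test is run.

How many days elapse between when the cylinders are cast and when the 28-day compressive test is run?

Causal path: the cylinders are cast → the cylinders are demolded → the 7-day compressive test is run → the 28-day compressive test is run.
Total delay along the path: 10 + 10 + 11 = 31 days.

31 days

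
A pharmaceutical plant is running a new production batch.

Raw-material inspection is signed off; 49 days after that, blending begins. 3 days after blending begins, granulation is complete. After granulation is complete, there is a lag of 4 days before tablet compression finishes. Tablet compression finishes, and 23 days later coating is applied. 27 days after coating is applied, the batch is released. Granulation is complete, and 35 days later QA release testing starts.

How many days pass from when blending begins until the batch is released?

Causal path: blending begins → granulation is complete → tablet compression finishes → coating is applied → the batch is released.
Total delay along the path: 3 + 4 + 23 + 27 = 57 days.

57 days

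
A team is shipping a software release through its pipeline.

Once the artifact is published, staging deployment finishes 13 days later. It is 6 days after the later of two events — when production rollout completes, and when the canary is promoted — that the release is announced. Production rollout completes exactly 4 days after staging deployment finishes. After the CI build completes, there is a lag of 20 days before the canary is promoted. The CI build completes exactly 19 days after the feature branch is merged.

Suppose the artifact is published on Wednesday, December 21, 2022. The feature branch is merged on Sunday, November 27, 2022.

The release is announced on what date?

Friday, January 13, 2023

The artifact is published: Dec 21, 2022.
Staging deployment finishes: Dec 21, 2022 + 13 days = Jan 3, 2023.
Production rollout completes: Jan 3, 2023 + 4 days = Jan 7, 2023.
The feature branch is merged: Nov 27, 2022.
The CI build completes: Nov 27, 2022 + 19 days = Dec 16, 2022.
The canary is promoted: Dec 16, 2022 + 20 days = Jan 5, 2023.
Both prerequisites met — production rollout completes (Jan 7, 2023), the canary is promoted (Jan 5, 2023); the later is Jan 7, 2023.
The release is announced: Jan 7, 2023 + 6 days = Jan 13, 2023.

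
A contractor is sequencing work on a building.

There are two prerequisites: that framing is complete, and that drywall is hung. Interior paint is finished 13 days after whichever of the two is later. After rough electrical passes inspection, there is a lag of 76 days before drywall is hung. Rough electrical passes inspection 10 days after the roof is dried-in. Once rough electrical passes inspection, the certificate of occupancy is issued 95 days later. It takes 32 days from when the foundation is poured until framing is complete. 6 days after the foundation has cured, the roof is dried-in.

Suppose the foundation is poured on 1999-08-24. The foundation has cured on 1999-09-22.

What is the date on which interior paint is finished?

2000-01-05

The foundation is poured: Aug 24, 1999.
Framing is complete: Aug 24, 1999 + 32 days = Sep 25, 1999.
The foundation has cured: Sep 22, 1999.
The roof is dried-in: Sep 22, 1999 + 6 days = Sep 28, 1999.
Rough electrical passes inspection: Sep 28, 1999 + 10 days = Oct 8, 1999.
Drywall is hung: Oct 8, 1999 + 76 days = Dec 23, 1999.
Both prerequisites met — framing is complete (Sep 25, 1999), drywall is hung (Dec 23, 1999); the later is Dec 23, 1999.
Interior paint is finished: Dec 23, 1999 + 13 days = Jan 5, 2000.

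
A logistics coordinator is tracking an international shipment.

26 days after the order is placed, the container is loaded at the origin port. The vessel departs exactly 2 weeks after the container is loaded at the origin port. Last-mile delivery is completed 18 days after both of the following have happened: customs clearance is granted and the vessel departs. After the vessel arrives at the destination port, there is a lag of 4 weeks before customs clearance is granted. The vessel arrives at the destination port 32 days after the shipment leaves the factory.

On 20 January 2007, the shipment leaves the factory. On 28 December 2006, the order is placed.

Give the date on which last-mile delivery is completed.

8 April 2007

The shipment leaves the factory: Jan 20, 2007.
The vessel arrives at the destination port: Jan 20, 2007 + 32 days = Feb 21, 2007.
Customs clearance is granted: Feb 21, 2007 + 4 weeks = Mar 21, 2007.
The order is placed: Dec 28, 2006.
The container is loaded at the origin port: Dec 28, 2006 + 26 days = Jan 23, 2007.
The vessel departs: Jan 23, 2007 + 2 weeks = Feb 6, 2007.
Both prerequisites met — customs clearance is granted (Mar 21, 2007), the vessel departs (Feb 6, 2007); the later is Mar 21, 2007.
Last-mile delivery is completed: Mar 21, 2007 + 18 days = Apr 8, 2007.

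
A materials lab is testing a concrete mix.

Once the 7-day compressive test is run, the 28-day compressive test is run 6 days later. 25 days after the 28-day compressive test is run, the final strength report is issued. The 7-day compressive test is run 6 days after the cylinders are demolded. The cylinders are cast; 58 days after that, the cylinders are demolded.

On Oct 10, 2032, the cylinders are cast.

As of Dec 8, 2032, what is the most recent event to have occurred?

The cylinders are demolded

The cylinders are cast: Oct 10, 2032.
The cylinders are demolded: Oct 10, 2032 + 58 days = Dec 7, 2032.
The 7-day compressive test is run: Dec 7, 2032 + 6 days = Dec 13, 2032.
The 28-day compressive test is run: Dec 13, 2032 + 6 days = Dec 19, 2032.
The final strength report is issued: Dec 19, 2032 + 25 days = Jan 13, 2033.
Dec 8, 2032 falls between when the cylinders are demolded (Dec 7, 2032) and when the 7-day compressive test is run (Dec 13, 2032).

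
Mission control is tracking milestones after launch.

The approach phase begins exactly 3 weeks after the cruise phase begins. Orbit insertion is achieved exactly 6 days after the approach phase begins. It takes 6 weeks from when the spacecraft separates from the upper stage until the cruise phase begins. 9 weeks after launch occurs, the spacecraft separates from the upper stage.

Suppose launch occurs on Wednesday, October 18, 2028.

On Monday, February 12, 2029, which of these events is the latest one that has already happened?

The cruise phase begins

Launch occurs: Oct 18, 2028.
The spacecraft separates from the upper stage: Oct 18, 2028 + 9 weeks = Dec 20, 2028.
The cruise phase begins: Dec 20, 2028 + 6 weeks = Jan 31, 2029.
The approach phase begins: Jan 31, 2029 + 3 weeks = Feb 21, 2029.
Orbit insertion is achieved: Feb 21, 2029 + 6 days = Feb 27, 2029.
Feb 12, 2029 falls between when the cruise phase begins (Jan 31, 2029) and when the approach phase begins (Feb 21, 2029).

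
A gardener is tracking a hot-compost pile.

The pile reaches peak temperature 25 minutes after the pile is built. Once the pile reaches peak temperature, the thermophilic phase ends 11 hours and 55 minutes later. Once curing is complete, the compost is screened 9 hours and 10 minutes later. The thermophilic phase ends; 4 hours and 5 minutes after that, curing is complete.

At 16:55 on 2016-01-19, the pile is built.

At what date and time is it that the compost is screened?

The pile is built: 16:55 Jan 19, 2016.
The pile reaches peak temperature: 16:55 Jan 19, 2016 + 25m = 17:20 Jan 19, 2016.
The thermophilic phase ends: 17:20 Jan 19, 2016 + 11h55m = 05:15 Jan 20, 2016.
Curing is complete: 05:15 Jan 20, 2016 + 4h05m = 09:20 Jan 20, 2016.
The compost is screened: 09:20 Jan 20, 2016 + 9h10m = 18:30 Jan 20, 2016.

18:30 on 2016-01-20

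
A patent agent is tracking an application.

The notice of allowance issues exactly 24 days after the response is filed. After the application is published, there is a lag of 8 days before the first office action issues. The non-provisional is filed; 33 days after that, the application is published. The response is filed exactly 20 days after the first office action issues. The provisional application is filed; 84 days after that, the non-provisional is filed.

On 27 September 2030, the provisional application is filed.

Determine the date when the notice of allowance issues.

The provisional application is filed: Sep 27, 2030.
The non-provisional is filed: Sep 27, 2030 + 84 days = Dec 20, 2030.
The application is published: Dec 20, 2030 + 33 days = Jan 22, 2031.
The first office action issues: Jan 22, 2031 + 8 days = Jan 30, 2031.
The response is filed: Jan 30, 2031 + 20 days = Feb 19, 2031.
The notice of allowance issues: Feb 19, 2031 + 24 days = Mar 15, 2031.

15 March 2031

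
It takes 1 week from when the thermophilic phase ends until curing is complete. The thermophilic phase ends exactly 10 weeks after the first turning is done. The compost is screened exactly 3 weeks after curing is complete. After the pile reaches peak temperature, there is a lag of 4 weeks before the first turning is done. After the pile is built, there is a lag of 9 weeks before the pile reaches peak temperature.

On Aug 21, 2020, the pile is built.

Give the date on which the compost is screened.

The pile is built: Aug 21, 2020.
The pile reaches peak temperature: Aug 21, 2020 + 9 weeks = Oct 23, 2020.
The first turning is done: Oct 23, 2020 + 4 weeks = Nov 20, 2020.
The thermophilic phase ends: Nov 20, 2020 + 10 weeks = Jan 29, 2021.
Curing is complete: Jan 29, 2021 + 1 week = Feb 5, 2021.
The compost is screened: Feb 5, 2021 + 3 weeks = Feb 26, 2021.

Feb 26, 2021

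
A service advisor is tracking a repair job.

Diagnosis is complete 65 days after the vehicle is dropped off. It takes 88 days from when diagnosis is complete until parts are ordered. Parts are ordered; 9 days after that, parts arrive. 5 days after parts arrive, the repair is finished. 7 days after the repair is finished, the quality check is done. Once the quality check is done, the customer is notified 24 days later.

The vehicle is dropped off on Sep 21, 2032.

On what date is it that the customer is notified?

Apr 7, 2033

The vehicle is dropped off: Sep 21, 2032.
Diagnosis is complete: Sep 21, 2032 + 65 days = Nov 25, 2032.
Parts are ordered: Nov 25, 2032 + 88 days = Feb 21, 2033.
Parts arrive: Feb 21, 2033 + 9 days = Mar 2, 2033.
The repair is finished: Mar 2, 2033 + 5 days = Mar 7, 2033.
The quality check is done: Mar 7, 2033 + 7 days = Mar 14, 2033.
The customer is notified: Mar 14, 2033 + 24 days = Apr 7, 2033.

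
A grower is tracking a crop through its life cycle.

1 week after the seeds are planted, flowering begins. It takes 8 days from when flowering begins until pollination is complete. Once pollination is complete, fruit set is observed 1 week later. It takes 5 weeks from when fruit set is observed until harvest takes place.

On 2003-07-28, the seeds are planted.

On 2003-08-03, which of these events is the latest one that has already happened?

The seeds are planted

The seeds are planted: Jul 28, 2003.
Flowering begins: Jul 28, 2003 + 1 week = Aug 4, 2003.
Pollination is complete: Aug 4, 2003 + 8 days = Aug 12, 2003.
Fruit set is observed: Aug 12, 2003 + 1 week = Aug 19, 2003.
Harvest takes place: Aug 19, 2003 + 5 weeks = Sep 23, 2003.
Aug 3, 2003 falls between when the seeds are planted (Jul 28, 2003) and when flowering begins (Aug 4, 2003).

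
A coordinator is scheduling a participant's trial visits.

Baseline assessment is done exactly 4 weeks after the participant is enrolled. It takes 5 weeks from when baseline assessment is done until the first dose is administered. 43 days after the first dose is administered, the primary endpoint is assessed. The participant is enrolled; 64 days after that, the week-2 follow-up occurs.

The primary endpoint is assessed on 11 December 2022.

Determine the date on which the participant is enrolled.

The primary endpoint is assessed: Dec 11, 2022.
The first dose is administered: Dec 11, 2022 − 43 days = Oct 29, 2022.
Baseline assessment is done: Oct 29, 2022 − 5 weeks = Sep 24, 2022.
The participant is enrolled: Sep 24, 2022 − 4 weeks = Aug 27, 2022.

27 August 2022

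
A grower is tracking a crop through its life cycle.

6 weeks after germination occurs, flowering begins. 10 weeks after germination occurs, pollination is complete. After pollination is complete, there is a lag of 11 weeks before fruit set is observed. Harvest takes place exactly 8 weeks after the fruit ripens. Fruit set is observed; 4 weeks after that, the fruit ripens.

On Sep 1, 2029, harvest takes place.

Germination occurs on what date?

Jan 13, 2029

Harvest takes place: Sep 1, 2029.
The fruit ripens: Sep 1, 2029 − 8 weeks = Jul 7, 2029.
Fruit set is observed: Jul 7, 2029 − 4 weeks = Jun 9, 2029.
Pollination is complete: Jun 9, 2029 − 11 weeks = Mar 24, 2029.
Germination occurs: Mar 24, 2029 − 10 weeks = Jan 13, 2029.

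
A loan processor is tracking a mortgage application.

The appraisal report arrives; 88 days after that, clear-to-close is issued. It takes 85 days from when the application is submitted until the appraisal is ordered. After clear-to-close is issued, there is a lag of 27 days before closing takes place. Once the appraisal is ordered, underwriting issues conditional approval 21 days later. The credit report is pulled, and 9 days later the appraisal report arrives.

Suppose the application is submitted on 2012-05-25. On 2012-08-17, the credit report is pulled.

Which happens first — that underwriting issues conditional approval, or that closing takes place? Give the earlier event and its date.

Underwriting issues conditional approval — 2012-09-08

The application is submitted: May 25, 2012.
The appraisal is ordered: May 25, 2012 + 85 days = Aug 18, 2012.
Underwriting issues conditional approval: Aug 18, 2012 + 21 days = Sep 8, 2012.
The credit report is pulled: Aug 17, 2012.
The appraisal report arrives: Aug 17, 2012 + 9 days = Aug 26, 2012.
Clear-to-close is issued: Aug 26, 2012 + 88 days = Nov 22, 2012.
Closing takes place: Nov 22, 2012 + 27 days = Dec 19, 2012.
Comparing: underwriting issues conditional approval on Sep 8, 2012 vs closing takes place on Dec 19, 2012. Earlier: underwriting issues conditional approval.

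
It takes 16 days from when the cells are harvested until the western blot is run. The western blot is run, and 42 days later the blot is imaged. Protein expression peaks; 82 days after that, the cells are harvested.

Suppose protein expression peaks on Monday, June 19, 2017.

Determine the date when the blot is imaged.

Protein expression peaks: Jun 19, 2017.
The cells are harvested: Jun 19, 2017 + 82 days = Sep 9, 2017.
The western blot is run: Sep 9, 2017 + 16 days = Sep 25, 2017.
The blot is imaged: Sep 25, 2017 + 42 days = Nov 6, 2017.

Monday, November 6, 2017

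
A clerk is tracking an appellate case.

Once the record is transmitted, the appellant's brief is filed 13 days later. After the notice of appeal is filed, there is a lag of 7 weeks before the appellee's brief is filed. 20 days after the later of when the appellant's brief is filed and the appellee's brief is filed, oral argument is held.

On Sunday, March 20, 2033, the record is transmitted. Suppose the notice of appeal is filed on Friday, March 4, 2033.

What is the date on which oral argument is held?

The record is transmitted: Mar 20, 2033.
The appellant's brief is filed: Mar 20, 2033 + 13 days = Apr 2, 2033.
The notice of appeal is filed: Mar 4, 2033.
The appellee's brief is filed: Mar 4, 2033 + 7 weeks = Apr 22, 2033.
Both prerequisites met — the appellant's brief is filed (Apr 2, 2033), the appellee's brief is filed (Apr 22, 2033); the later is Apr 22, 2033.
Oral argument is held: Apr 22, 2033 + 20 days = May 12, 2033.

Thursday, May 12, 2033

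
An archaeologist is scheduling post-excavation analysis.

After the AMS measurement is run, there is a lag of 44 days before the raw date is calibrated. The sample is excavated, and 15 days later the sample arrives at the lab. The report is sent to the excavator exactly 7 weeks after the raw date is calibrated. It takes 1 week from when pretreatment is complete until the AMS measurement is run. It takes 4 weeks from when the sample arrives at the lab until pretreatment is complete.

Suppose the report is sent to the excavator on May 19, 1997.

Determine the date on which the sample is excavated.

The report is sent to the excavator: May 19, 1997.
The raw date is calibrated: May 19, 1997 − 7 weeks = Mar 31, 1997.
The AMS measurement is run: Mar 31, 1997 − 44 days = Feb 15, 1997.
Pretreatment is complete: Feb 15, 1997 − 1 week = Feb 8, 1997.
The sample arrives at the lab: Feb 8, 1997 − 4 weeks = Jan 11, 1997.
The sample is excavated: Jan 11, 1997 − 15 days = Dec 27, 1996.

December 27, 1996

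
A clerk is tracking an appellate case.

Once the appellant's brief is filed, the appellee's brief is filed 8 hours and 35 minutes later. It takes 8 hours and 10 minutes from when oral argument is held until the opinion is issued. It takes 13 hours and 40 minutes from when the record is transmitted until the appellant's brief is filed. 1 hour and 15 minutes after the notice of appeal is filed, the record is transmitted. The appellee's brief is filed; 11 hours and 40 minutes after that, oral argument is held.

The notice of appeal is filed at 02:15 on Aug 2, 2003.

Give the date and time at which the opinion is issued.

The notice of appeal is filed: 02:15 Aug 2, 2003.
The record is transmitted: 02:15 Aug 2, 2003 + 1h15m = 03:30 Aug 2, 2003.
The appellant's brief is filed: 03:30 Aug 2, 2003 + 13h40m = 17:10 Aug 2, 2003.
The appellee's brief is filed: 17:10 Aug 2, 2003 + 8h35m = 01:45 Aug 3, 2003.
Oral argument is held: 01:45 Aug 3, 2003 + 11h40m = 13:25 Aug 3, 2003.
The opinion is issued: 13:25 Aug 3, 2003 + 8h10m = 21:35 Aug 3, 2003.

21:35 on Aug 3, 2003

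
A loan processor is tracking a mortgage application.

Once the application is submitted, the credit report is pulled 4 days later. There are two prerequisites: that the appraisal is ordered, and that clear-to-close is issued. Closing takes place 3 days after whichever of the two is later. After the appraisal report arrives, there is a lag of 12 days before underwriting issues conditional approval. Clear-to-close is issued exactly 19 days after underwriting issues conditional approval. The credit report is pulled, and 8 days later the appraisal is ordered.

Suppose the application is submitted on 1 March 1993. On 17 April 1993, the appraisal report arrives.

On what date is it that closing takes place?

The application is submitted: Mar 1, 1993.
The credit report is pulled: Mar 1, 1993 + 4 days = Mar 5, 1993.
The appraisal is ordered: Mar 5, 1993 + 8 days = Mar 13, 1993.
The appraisal report arrives: Apr 17, 1993.
Underwriting issues conditional approval: Apr 17, 1993 + 12 days = Apr 29, 1993.
Clear-to-close is issued: Apr 29, 1993 + 19 days = May 18, 1993.
Both prerequisites met — the appraisal is ordered (Mar 13, 1993), clear-to-close is issued (May 18, 1993); the later is May 18, 1993.
Closing takes place: May 18, 1993 + 3 days = May 21, 1993.

21 May 1993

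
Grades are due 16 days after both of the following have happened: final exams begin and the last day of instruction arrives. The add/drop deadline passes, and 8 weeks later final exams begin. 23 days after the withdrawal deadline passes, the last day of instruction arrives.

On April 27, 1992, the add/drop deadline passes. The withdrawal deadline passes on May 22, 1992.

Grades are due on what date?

The add/drop deadline passes: Apr 27, 1992.
Final exams begin: Apr 27, 1992 + 8 weeks = Jun 22, 1992.
The withdrawal deadline passes: May 22, 1992.
The last day of instruction arrives: May 22, 1992 + 23 days = Jun 14, 1992.
Both prerequisites met — final exams begin (Jun 22, 1992), the last day of instruction arrives (Jun 14, 1992); the later is Jun 22, 1992.
Grades are due: Jun 22, 1992 + 16 days = Jul 8, 1992.

July 8, 1992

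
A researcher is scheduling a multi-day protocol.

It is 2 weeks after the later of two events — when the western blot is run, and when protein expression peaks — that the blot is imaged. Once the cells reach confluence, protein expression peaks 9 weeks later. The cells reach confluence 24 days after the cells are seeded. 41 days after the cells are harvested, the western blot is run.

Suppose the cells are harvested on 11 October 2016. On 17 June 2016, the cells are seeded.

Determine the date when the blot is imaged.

The cells are harvested: Oct 11, 2016.
The western blot is run: Oct 11, 2016 + 41 days = Nov 21, 2016.
The cells are seeded: Jun 17, 2016.
The cells reach confluence: Jun 17, 2016 + 24 days = Jul 11, 2016.
Protein expression peaks: Jul 11, 2016 + 9 weeks = Sep 12, 2016.
Both prerequisites met — the western blot is run (Nov 21, 2016), protein expression peaks (Sep 12, 2016); the later is Nov 21, 2016.
The blot is imaged: Nov 21, 2016 + 2 weeks = Dec 5, 2016.

5 December 2016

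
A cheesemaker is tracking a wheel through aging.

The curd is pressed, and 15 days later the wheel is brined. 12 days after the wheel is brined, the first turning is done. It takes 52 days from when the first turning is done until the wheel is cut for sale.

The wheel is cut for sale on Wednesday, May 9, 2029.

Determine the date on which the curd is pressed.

Monday, February 19, 2029

The wheel is cut for sale: May 9, 2029.
The first turning is done: May 9, 2029 − 52 days = Mar 18, 2029.
The wheel is brined: Mar 18, 2029 − 12 days = Mar 6, 2029.
The curd is pressed: Mar 6, 2029 − 15 days = Feb 19, 2029.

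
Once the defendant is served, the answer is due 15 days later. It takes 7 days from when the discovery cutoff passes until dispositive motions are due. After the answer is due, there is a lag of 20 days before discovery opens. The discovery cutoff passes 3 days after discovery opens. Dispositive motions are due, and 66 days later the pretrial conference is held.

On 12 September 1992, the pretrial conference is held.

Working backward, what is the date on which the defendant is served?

24 May 1992

The pretrial conference is held: Sep 12, 1992.
Dispositive motions are due: Sep 12, 1992 − 66 days = Jul 8, 1992.
The discovery cutoff passes: Jul 8, 1992 − 7 days = Jul 1, 1992.
Discovery opens: Jul 1, 1992 − 3 days = Jun 28, 1992.
The answer is due: Jun 28, 1992 − 20 days = Jun 8, 1992.
The defendant is served: Jun 8, 1992 − 15 days = May 24, 1992.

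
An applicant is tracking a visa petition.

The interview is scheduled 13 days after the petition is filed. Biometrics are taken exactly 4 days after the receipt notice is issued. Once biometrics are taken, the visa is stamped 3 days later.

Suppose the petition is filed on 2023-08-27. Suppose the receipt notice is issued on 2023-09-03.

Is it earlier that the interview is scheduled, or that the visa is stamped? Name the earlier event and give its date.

The petition is filed: Aug 27, 2023.
The interview is scheduled: Aug 27, 2023 + 13 days = Sep 9, 2023.
The receipt notice is issued: Sep 3, 2023.
Biometrics are taken: Sep 3, 2023 + 4 days = Sep 7, 2023.
The visa is stamped: Sep 7, 2023 + 3 days = Sep 10, 2023.
Comparing: the interview is scheduled on Sep 9, 2023 vs the visa is stamped on Sep 10, 2023. Earlier: the interview is scheduled.

The interview is scheduled — 2023-09-09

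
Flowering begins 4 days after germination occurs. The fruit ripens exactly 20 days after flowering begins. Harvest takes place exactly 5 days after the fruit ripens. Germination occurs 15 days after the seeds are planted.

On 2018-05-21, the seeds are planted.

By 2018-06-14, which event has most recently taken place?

The seeds are planted: May 21, 2018.
Germination occurs: May 21, 2018 + 15 days = Jun 5, 2018.
Flowering begins: Jun 5, 2018 + 4 days = Jun 9, 2018.
The fruit ripens: Jun 9, 2018 + 20 days = Jun 29, 2018.
Harvest takes place: Jun 29, 2018 + 5 days = Jul 4, 2018.
Jun 14, 2018 falls between when flowering begins (Jun 9, 2018) and when the fruit ripens (Jun 29, 2018).

Flowering begins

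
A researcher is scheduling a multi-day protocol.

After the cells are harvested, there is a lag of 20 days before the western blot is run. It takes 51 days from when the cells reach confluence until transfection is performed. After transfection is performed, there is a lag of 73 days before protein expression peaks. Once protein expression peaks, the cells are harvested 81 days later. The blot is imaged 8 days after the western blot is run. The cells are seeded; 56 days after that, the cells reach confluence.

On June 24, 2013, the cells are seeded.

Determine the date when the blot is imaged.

The cells are seeded: Jun 24, 2013.
The cells reach confluence: Jun 24, 2013 + 56 days = Aug 19, 2013.
Transfection is performed: Aug 19, 2013 + 51 days = Oct 9, 2013.
Protein expression peaks: Oct 9, 2013 + 73 days = Dec 21, 2013.
The cells are harvested: Dec 21, 2013 + 81 days = Mar 12, 2014.
The western blot is run: Mar 12, 2014 + 20 days = Apr 1, 2014.
The blot is imaged: Apr 1, 2014 + 8 days = Apr 9, 2014.

April 9, 2014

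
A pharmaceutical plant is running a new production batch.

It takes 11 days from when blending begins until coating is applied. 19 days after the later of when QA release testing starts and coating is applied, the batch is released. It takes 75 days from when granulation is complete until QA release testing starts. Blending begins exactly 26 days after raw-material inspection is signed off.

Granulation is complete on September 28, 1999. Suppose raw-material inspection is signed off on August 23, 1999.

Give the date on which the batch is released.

December 31, 1999

Granulation is complete: Sep 28, 1999.
QA release testing starts: Sep 28, 1999 + 75 days = Dec 12, 1999.
Raw-material inspection is signed off: Aug 23, 1999.
Blending begins: Aug 23, 1999 + 26 days = Sep 18, 1999.
Coating is applied: Sep 18, 1999 + 11 days = Sep 29, 1999.
Both prerequisites met — QA release testing starts (Dec 12, 1999), coating is applied (Sep 29, 1999); the later is Dec 12, 1999.
The batch is released: Dec 12, 1999 + 19 days = Dec 31, 1999.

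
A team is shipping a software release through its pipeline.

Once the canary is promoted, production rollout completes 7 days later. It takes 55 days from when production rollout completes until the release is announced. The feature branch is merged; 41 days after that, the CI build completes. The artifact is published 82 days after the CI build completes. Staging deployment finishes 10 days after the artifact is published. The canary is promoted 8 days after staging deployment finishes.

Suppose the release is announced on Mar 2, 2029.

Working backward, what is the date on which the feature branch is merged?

Aug 11, 2028

The release is announced: Mar 2, 2029.
Production rollout completes: Mar 2, 2029 − 55 days = Jan 6, 2029.
The canary is promoted: Jan 6, 2029 − 7 days = Dec 30, 2028.
Staging deployment finishes: Dec 30, 2028 − 8 days = Dec 22, 2028.
The artifact is published: Dec 22, 2028 − 10 days = Dec 12, 2028.
The CI build completes: Dec 12, 2028 − 82 days = Sep 21, 2028.
The feature branch is merged: Sep 21, 2028 − 41 days = Aug 11, 2028.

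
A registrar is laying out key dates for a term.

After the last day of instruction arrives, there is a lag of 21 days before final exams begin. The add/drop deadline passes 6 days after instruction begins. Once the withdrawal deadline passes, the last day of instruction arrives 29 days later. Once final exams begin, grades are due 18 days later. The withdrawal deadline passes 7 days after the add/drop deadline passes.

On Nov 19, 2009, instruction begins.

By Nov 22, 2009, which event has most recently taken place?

Instruction begins: Nov 19, 2009.
The add/drop deadline passes: Nov 19, 2009 + 6 days = Nov 25, 2009.
The withdrawal deadline passes: Nov 25, 2009 + 7 days = Dec 2, 2009.
The last day of instruction arrives: Dec 2, 2009 + 29 days = Dec 31, 2009.
Final exams begin: Dec 31, 2009 + 21 days = Jan 21, 2010.
Grades are due: Jan 21, 2010 + 18 days = Feb 8, 2010.
Nov 22, 2009 falls between when instruction begins (Nov 19, 2009) and when the add/drop deadline passes (Nov 25, 2009).

Instruction begins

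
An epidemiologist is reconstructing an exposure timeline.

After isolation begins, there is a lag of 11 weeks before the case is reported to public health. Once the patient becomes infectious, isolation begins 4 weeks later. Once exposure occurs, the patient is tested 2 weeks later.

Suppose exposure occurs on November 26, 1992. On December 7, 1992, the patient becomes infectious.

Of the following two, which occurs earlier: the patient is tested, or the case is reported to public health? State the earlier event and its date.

The patient is tested — December 10, 1992

Exposure occurs: Nov 26, 1992.
The patient is tested: Nov 26, 1992 + 2 weeks = Dec 10, 1992.
The patient becomes infectious: Dec 7, 1992.
Isolation begins: Dec 7, 1992 + 4 weeks = Jan 4, 1993.
The case is reported to public health: Jan 4, 1993 + 11 weeks = Mar 22, 1993.
Comparing: the patient is tested on Dec 10, 1992 vs the case is reported to public health on Mar 22, 1993. Earlier: the patient is tested.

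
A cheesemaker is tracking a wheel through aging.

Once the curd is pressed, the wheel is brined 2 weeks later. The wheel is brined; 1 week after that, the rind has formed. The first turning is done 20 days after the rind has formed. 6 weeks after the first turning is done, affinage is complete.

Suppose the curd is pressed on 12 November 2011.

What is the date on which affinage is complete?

The curd is pressed: Nov 12, 2011.
The wheel is brined: Nov 12, 2011 + 2 weeks = Nov 26, 2011.
The rind has formed: Nov 26, 2011 + 1 week = Dec 3, 2011.
The first turning is done: Dec 3, 2011 + 20 days = Dec 23, 2011.
Affinage is complete: Dec 23, 2011 + 6 weeks = Feb 3, 2012.

3 February 2012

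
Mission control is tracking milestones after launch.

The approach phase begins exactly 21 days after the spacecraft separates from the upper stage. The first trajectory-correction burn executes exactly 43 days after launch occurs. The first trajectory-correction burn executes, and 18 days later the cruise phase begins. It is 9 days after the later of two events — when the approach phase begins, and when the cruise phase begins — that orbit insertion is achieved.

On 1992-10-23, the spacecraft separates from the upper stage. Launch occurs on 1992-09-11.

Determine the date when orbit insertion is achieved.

1992-11-22

The spacecraft separates from the upper stage: Oct 23, 1992.
The approach phase begins: Oct 23, 1992 + 21 days = Nov 13, 1992.
Launch occurs: Sep 11, 1992.
The first trajectory-correction burn executes: Sep 11, 1992 + 43 days = Oct 24, 1992.
The cruise phase begins: Oct 24, 1992 + 18 days = Nov 11, 1992.
Both prerequisites met — the approach phase begins (Nov 13, 1992), the cruise phase begins (Nov 11, 1992); the later is Nov 13, 1992.
Orbit insertion is achieved: Nov 13, 1992 + 9 days = Nov 22, 1992.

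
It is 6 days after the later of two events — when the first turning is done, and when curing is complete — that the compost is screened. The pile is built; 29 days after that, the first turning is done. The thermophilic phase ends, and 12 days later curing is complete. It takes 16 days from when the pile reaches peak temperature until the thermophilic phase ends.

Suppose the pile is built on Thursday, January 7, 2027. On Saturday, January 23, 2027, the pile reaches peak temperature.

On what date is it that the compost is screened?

Friday, February 26, 2027

The pile is built: Jan 7, 2027.
The first turning is done: Jan 7, 2027 + 29 days = Feb 5, 2027.
The pile reaches peak temperature: Jan 23, 2027.
The thermophilic phase ends: Jan 23, 2027 + 16 days = Feb 8, 2027.
Curing is complete: Feb 8, 2027 + 12 days = Feb 20, 2027.
Both prerequisites met — the first turning is done (Feb 5, 2027), curing is complete (Feb 20, 2027); the later is Feb 20, 2027.
The compost is screened: Feb 20, 2027 + 6 days = Feb 26, 2027.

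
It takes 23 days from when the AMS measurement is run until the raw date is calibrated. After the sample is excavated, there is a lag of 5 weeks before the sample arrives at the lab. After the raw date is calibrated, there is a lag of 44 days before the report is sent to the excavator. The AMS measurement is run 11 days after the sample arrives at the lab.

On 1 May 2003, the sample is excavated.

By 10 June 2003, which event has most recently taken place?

The sample is excavated: May 1, 2003.
The sample arrives at the lab: May 1, 2003 + 5 weeks = Jun 5, 2003.
The AMS measurement is run: Jun 5, 2003 + 11 days = Jun 16, 2003.
The raw date is calibrated: Jun 16, 2003 + 23 days = Jul 9, 2003.
The report is sent to the excavator: Jul 9, 2003 + 44 days = Aug 22, 2003.
Jun 10, 2003 falls between when the sample arrives at the lab (Jun 5, 2003) and when the AMS measurement is run (Jun 16, 2003).

The sample arrives at the lab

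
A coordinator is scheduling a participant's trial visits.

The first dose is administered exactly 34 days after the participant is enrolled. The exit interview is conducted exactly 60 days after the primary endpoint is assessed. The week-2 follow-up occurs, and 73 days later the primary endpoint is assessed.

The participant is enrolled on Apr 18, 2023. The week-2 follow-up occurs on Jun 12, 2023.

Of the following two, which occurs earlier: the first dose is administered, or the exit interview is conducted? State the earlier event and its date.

The first dose is administered — May 22, 2023

The participant is enrolled: Apr 18, 2023.
The first dose is administered: Apr 18, 2023 + 34 days = May 22, 2023.
The week-2 follow-up occurs: Jun 12, 2023.
The primary endpoint is assessed: Jun 12, 2023 + 73 days = Aug 24, 2023.
The exit interview is conducted: Aug 24, 2023 + 60 days = Oct 23, 2023.
Comparing: the first dose is administered on May 22, 2023 vs the exit interview is conducted on Oct 23, 2023. Earlier: the first dose is administered.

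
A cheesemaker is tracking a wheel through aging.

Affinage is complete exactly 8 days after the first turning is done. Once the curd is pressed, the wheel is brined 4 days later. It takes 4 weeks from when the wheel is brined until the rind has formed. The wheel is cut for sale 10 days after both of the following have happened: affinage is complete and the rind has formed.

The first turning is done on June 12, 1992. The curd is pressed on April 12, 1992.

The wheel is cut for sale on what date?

June 30, 1992

The first turning is done: Jun 12, 1992.
Affinage is complete: Jun 12, 1992 + 8 days = Jun 20, 1992.
The curd is pressed: Apr 12, 1992.
The wheel is brined: Apr 12, 1992 + 4 days = Apr 16, 1992.
The rind has formed: Apr 16, 1992 + 4 weeks = May 14, 1992.
Both prerequisites met — affinage is complete (Jun 20, 1992), the rind has formed (May 14, 1992); the later is Jun 20, 1992.
The wheel is cut for sale: Jun 20, 1992 + 10 days = Jun 30, 1992.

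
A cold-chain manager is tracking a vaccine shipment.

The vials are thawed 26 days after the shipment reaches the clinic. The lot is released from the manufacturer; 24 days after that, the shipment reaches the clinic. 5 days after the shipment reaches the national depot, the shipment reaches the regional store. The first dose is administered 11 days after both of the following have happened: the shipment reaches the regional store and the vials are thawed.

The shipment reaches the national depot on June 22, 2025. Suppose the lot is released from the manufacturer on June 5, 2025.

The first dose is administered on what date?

The shipment reaches the national depot: Jun 22, 2025.
The shipment reaches the regional store: Jun 22, 2025 + 5 days = Jun 27, 2025.
The lot is released from the manufacturer: Jun 5, 2025.
The shipment reaches the clinic: Jun 5, 2025 + 24 days = Jun 29, 2025.
The vials are thawed: Jun 29, 2025 + 26 days = Jul 25, 2025.
Both prerequisites met — the shipment reaches the regional store (Jun 27, 2025), the vials are thawed (Jul 25, 2025); the later is Jul 25, 2025.
The first dose is administered: Jul 25, 2025 + 11 days = Aug 5, 2025.

August 5, 2025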